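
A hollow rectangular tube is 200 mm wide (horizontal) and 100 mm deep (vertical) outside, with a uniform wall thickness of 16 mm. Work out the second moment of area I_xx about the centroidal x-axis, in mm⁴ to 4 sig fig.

I_xx ≈ 1.226 × 10⁷ mm⁴

Treat the section as a set of non-overlapping primitives; coordinates are from the bounding-box lower-left.
Outer rectangle: 200 × 100, A = 20 000 mm², y = 50 mm, Ī = 16 666 667 mm⁴.
Inner void (subtracted): 168 × 68, A = 11 424 mm², y = 50 mm, Ī = 4 402 048 mm⁴.
By symmetry the centroid is at mid-height, ȳ = 50 mm.
All pieces are centred on the centroidal x-axis, so I = ΣĪ (holes subtracted) = 12 264 619 mm⁴.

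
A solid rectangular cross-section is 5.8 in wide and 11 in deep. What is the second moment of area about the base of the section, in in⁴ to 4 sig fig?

The section: 5.8 × 11, A = 63.8 in², y = 5.5 in, Ī = 643.317 in⁴.
Transfer it to a horizontal axis along the bottom face using Ī + A·d² with d = y − 0:
  the section: d = 5.5 in → contributes +2573.27 in⁴
Total I = 2573.27 in⁴.

I_base ≈ 2573 in⁴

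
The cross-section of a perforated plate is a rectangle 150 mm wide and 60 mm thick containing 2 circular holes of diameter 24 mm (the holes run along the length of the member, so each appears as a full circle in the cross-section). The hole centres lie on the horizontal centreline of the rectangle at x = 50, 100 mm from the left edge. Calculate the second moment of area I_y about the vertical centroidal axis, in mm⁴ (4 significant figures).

I_y ≈ 1.628 × 10⁷ mm⁴

Break the section into simple shapes (no overlaps), measuring from the bottom-left corner of the bounding box.
Plate: 150 × 60, A = 9 000 mm², x = 75 mm, Ī = 16 875 000 mm⁴.
Hole 1 (subtracted): ⌀24, A = 452.389 mm², x = 50 mm, Ī = 16 286 mm⁴.
Hole 2 (subtracted): ⌀24, A = 452.389 mm², x = 100 mm, Ī = 16 286 mm⁴.
By symmetry the centroid is at mid-width, x̄ = 75 mm.
Transfer each piece to the vertical centroidal axis using Ī + A·d² with d = x − 75:
  plate: d = 0 mm → contributes +16 875 000 mm⁴
  hole 1: d = -25 mm → contributes −299 029 mm⁴
  hole 2: d = 25 mm → contributes −299 029 mm⁴
Total I = 16 276 941 mm⁴.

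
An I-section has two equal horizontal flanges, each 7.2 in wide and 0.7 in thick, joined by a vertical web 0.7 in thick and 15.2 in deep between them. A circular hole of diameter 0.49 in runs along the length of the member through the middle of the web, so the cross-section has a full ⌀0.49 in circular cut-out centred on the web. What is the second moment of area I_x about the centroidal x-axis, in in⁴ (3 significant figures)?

I_x ≈ 842 in⁴

Decompose the section into non-overlapping parts with the origin at the bottom-left of its bounding rectangle.
Bottom flange: 7.2 × 0.7, A = 5.04 in², y = 0.35 in, Ī = 0.2058 in⁴.
Web: 0.7 × 15.2, A = 10.64 in², y = 8.3 in, Ī = 204.86 in⁴.
Top flange: 7.2 × 0.7, A = 5.04 in², y = 16.25 in, Ī = 0.2058 in⁴.
Hole (subtracted): ⌀0.49, A = 0.18857 in², y = 8.3 in, Ī = 0.0028298 in⁴.
By symmetry the centroid is at mid-height, ȳ = 8.3 in.
Transfer each piece to the centroidal x-axis using Ī + A·d² with d = y − 8.3:
  bottom flange: d = -7.95 in → contributes +318.75 in⁴
  web: d = 0 in → contributes +204.86 in⁴
  top flange: d = 7.95 in → contributes +318.75 in⁴
  hole: d = 0 in → contributes −0.0028298 in⁴
Total I = 842.35 in⁴.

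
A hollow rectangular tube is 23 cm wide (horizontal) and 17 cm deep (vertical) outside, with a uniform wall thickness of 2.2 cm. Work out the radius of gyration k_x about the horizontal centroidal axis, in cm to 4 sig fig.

Split into non-overlapping primitives; take the origin at the lower-left of the bounding box.
Outer rectangle: 23 × 17, A = 391 cm², y = 8.5 cm, Ī = 9416.58 cm⁴.
Inner void (subtracted): 18.6 × 12.6, A = 234.36 cm², y = 8.5 cm, Ī = 3100.58 cm⁴.
By symmetry the centroid is at mid-height, ȳ = 8.5 cm.
All pieces are centred on the horizontal centroidal axis, so I = ΣĪ (holes subtracted) = 6 316 cm⁴.
Radius of gyration: k = √(I/A) = √(6 316 / 156.64) = 6.34994 cm.

k_x ≈ 6.350 cm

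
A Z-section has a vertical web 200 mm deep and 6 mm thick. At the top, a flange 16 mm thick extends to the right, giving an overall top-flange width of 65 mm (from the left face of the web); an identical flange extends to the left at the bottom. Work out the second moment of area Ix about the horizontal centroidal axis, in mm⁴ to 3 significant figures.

Split into non-overlapping primitives; take the origin at the lower-left of the bounding box.
Web: 6 × 200, A = 1 200 mm², y = 100 mm, Ī = 4 000 000 mm⁴.
Top flange (beyond web): 59 × 16, A = 944 mm², y = 192 mm, Ī = 20 139 mm⁴.
Bottom flange (beyond web): 59 × 16, A = 944 mm², y = 8 mm, Ī = 20 139 mm⁴.
Centroid: ȳ = ΣA·y / ΣA = 100 mm.
Transfer each piece to the horizontal centroidal axis using Ī + A·d² with d = y − 100:
  web: d = 0 mm → contributes +4 000 000 mm⁴
  top flange (beyond web): d = 92 mm → contributes +8 010 155 mm⁴
  bottom flange (beyond web): d = -92 mm → contributes +8 010 155 mm⁴
Total I = 20 020 309 mm⁴.

Ix ≈ 2.00 × 10⁷ mm⁴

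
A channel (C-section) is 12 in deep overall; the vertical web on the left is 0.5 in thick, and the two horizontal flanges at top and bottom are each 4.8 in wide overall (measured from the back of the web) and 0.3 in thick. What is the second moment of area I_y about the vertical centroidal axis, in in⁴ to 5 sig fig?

I_y ≈ 14.493 in⁴

Break the section into simple shapes (no overlaps), measuring from the bottom-left corner of the bounding box.
Web: 0.5 × 12, A = 6 in², x = 0.25 in, Ī = 0.125 in⁴.
Top flange (beyond web): 4.3 × 0.3, A = 1.29 in², x = 2.65 in, Ī = 1.987675 in⁴.
Bottom flange (beyond web): 4.3 × 0.3, A = 1.29 in², x = 2.65 in, Ī = 1.987675 in⁴.
Centroid: x̄ = ΣA·x / ΣA = 0.9716783 in.
Transfer each piece to the vertical centroidal axis using Ī + A·d² with d = x − 0.9716783:
  web: d = -0.7216783 in → contributes +3.249918 in⁴
  top flange (beyond web): d = 1.678322 in → contributes +5.6213 in⁴
  bottom flange (beyond web): d = 1.678322 in → contributes +5.6213 in⁴
Total I = 14.49252 in⁴.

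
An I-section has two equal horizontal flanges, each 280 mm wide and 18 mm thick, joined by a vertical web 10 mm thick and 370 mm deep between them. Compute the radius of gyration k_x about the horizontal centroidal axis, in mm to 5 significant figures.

k_x ≈ 174.97 mm

Treat the section as a set of non-overlapping primitives; coordinates are from the bounding-box lower-left.
Bottom flange: 280 × 18, A = 5 040 mm², y = 9 mm, Ī = 136 080 mm⁴.
Web: 10 × 370, A = 3 700 mm², y = 203 mm, Ī = 42 210 833 mm⁴.
Top flange: 280 × 18, A = 5 040 mm², y = 397 mm, Ī = 136 080 mm⁴.
By symmetry the centroid is at mid-height, ȳ = 203 mm.
Transfer each piece to the horizontal centroidal axis using Ī + A·d² with d = y − 203:
  bottom flange: d = -194 mm → contributes +189 821 520 mm⁴
  web: d = 0 mm → contributes +42 210 833 mm⁴
  top flange: d = 194 mm → contributes +189 821 520 mm⁴
Total I = 421 853 873 mm⁴.
Radius of gyration: k = √(I/A) = √(421 853 873 / 13 780) = 174.9671 mm.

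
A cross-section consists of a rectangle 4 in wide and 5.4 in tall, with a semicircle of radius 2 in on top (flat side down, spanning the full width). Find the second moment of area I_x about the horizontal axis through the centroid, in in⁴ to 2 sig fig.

I_x ≈ 120 in⁴

Split into non-overlapping primitives; take the origin at the lower-left of the bounding box.
Rectangular body: 4 × 5.4, A = 21.6 in², y = 2.7 in, Ī = 52.49 in⁴.
Semicircular cap: semicircle r = 2, A = 6.283 in², y = 6.249 in, Ī = 1.756 in⁴.
Centroid: ȳ = ΣA·y / ΣA = 3.5 in.
Transfer each piece to the horizontal axis through the centroid using Ī + A·d² with d = y − 3.5:
  rectangular body: d = -0.7997 in → contributes +66.3 in⁴
  semicircular cap: d = 2.749 in → contributes +49.24 in⁴
Total I = 115.5 in⁴.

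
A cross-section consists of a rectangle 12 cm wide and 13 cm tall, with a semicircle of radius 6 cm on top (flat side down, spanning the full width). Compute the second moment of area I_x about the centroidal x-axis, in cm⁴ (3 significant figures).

I_x ≈ 5740 cm⁴

Treat the section as a set of non-overlapping primitives; coordinates are from the bounding-box lower-left.
Rectangular body: 12 × 13, A = 156 cm², y = 6.5 cm, Ī = 2 197 cm⁴.
Semicircular cap: semicircle r = 6, A = 56.549 cm², y = 15.546 cm, Ī = 142.25 cm⁴.
Centroid: ȳ = ΣA·y / ΣA = 8.9068 cm.
Transfer each piece to the centroidal x-axis using Ī + A·d² with d = y − 8.9068:
  rectangular body: d = -2.4068 cm → contributes +3100.7 cm⁴
  semicircular cap: d = 6.6397 cm → contributes +2635.2 cm⁴
Total I = 5735.9 cm⁴.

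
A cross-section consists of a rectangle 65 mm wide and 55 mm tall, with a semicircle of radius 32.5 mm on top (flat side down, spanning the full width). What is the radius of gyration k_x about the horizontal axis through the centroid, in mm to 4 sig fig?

k_x ≈ 23.76 mm

Break the section into simple shapes (no overlaps), measuring from the bottom-left corner of the bounding box.
Rectangular body: 65 × 55, A = 3 575 mm², y = 27.5 mm, Ī = 901 198 mm⁴.
Semicircular cap: semicircle r = 32.5, A = 1659.15 mm², y = 68.7934 mm, Ī = 122 452 mm⁴.
Centroid: ȳ = ΣA·y / ΣA = 40.5894 mm.
Transfer each piece to the horizontal axis through the centroid using Ī + A·d² with d = y − 40.5894:
  rectangular body: d = -13.0894 mm → contributes +1 513 715 mm⁴
  semicircular cap: d = 28.204 mm → contributes +1 442 250 mm⁴
Total I = 2 955 965 mm⁴.
Radius of gyration: k = √(I/A) = √(2 955 965 / 5234.15) = 23.7644 mm.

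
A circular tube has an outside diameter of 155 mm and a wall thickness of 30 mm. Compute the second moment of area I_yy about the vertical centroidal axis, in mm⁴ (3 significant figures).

Treat the section as a set of non-overlapping primitives; coordinates are from the bounding-box lower-left.
Outer circle: ⌀155, A = 18 869 mm², x = 77.5 mm, Ī = 28 333 269 mm⁴.
Bore (subtracted): ⌀95, A = 7088.2 mm², x = 77.5 mm, Ī = 3 998 198 mm⁴.
By symmetry the centroid is at mid-width, x̄ = 77.5 mm.
All pieces are centred on the vertical centroidal axis, so I = ΣĪ (holes subtracted) = 24 335 071 mm⁴.

I_yy ≈ 2.43 × 10⁷ mm⁴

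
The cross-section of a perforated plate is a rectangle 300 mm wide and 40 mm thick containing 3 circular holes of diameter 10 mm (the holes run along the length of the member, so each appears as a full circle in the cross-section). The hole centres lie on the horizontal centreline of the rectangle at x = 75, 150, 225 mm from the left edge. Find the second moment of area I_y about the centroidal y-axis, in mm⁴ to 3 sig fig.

I_y ≈ 8.91 × 10⁷ mm⁴

Split into non-overlapping primitives; take the origin at the lower-left of the bounding box.
Plate: 300 × 40, A = 12 000 mm², x = 150 mm, Ī = 90 000 000 mm⁴.
Hole 1 (subtracted): ⌀10, A = 78.54 mm², x = 75 mm, Ī = 490.87 mm⁴.
Hole 2 (subtracted): ⌀10, A = 78.54 mm², x = 150 mm, Ī = 490.87 mm⁴.
Hole 3 (subtracted): ⌀10, A = 78.54 mm², x = 225 mm, Ī = 490.87 mm⁴.
By symmetry the centroid is at mid-width, x̄ = 150 mm.
Transfer each piece to the centroidal y-axis using Ī + A·d² with d = x − 150:
  plate: d = 0 mm → contributes +90 000 000 mm⁴
  hole 1: d = -75 mm → contributes −442 277 mm⁴
  hole 2: d = 0 mm → contributes −490.87 mm⁴
  hole 3: d = 75 mm → contributes −442 277 mm⁴
Total I = 89 114 954 mm⁴.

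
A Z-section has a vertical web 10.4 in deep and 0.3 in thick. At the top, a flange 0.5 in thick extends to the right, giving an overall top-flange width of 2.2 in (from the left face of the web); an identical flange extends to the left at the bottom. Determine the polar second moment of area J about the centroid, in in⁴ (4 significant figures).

J ≈ 77.61 in⁴

Break the section into simple shapes (no overlaps), measuring from the bottom-left corner of the bounding box.
Web: 0.3 × 10.4, A = 3.12 in², y = 5.2 in, Ī = 28.1216 in⁴.
Top flange (beyond web): 1.9 × 0.5, A = 0.95 in², y = 10.15 in, Ī = 0.0197917 in⁴.
Bottom flange (beyond web): 1.9 × 0.5, A = 0.95 in², y = 0.25 in, Ī = 0.0197917 in⁴.
Centroid: ȳ = ΣA·y / ΣA = 5.2 in.
Transfer each piece to the centroidal x-axis using Ī + A·d² with d = y − 5.2:
  web: d = 0 in → contributes +28.1216 in⁴
  top flange (beyond web): d = 4.95 in → contributes +23.2972 in⁴
  bottom flange (beyond web): d = -4.95 in → contributes +23.2972 in⁴
Total I = 74.7159 in⁴.
For the y-axis: x̄ = 2.05 in.
Repeating about the centroidal y-axis gives I_y = 2.89398 in⁴.
Polar second moment: J = I_x + I_y = 77.6099 in⁴.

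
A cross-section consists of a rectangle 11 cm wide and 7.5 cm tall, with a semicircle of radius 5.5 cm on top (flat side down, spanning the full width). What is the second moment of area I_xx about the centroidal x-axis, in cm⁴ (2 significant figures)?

Decompose the section into non-overlapping parts with the origin at the bottom-left of its bounding rectangle.
Rectangular body: 11 × 7.5, A = 82.5 cm², y = 3.75 cm, Ī = 386.7 cm⁴.
Semicircular cap: semicircle r = 5.5, A = 47.52 cm², y = 9.834 cm, Ī = 100.4 cm⁴.
Centroid: ȳ = ΣA·y / ΣA = 5.974 cm.
Transfer each piece to the centroidal x-axis using Ī + A·d² with d = y − 5.974:
  rectangular body: d = -2.224 cm → contributes +794.6 cm⁴
  semicircular cap: d = 3.861 cm → contributes +808.7 cm⁴
Total I = 1 603 cm⁴.

I_xx ≈ 1600 cm⁴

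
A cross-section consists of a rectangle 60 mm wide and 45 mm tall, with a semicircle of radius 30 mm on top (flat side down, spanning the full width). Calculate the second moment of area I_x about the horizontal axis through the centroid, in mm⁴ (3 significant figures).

I_x ≈ 1.70 × 10⁶ mm⁴

Decompose the section into non-overlapping parts with the origin at the bottom-left of its bounding rectangle.
Rectangular body: 60 × 45, A = 2 700 mm², y = 22.5 mm, Ī = 455 625 mm⁴.
Semicircular cap: semicircle r = 30, A = 1413.7 mm², y = 57.732 mm, Ī = 88 903 mm⁴.
Centroid: ȳ = ΣA·y / ΣA = 34.608 mm.
Transfer each piece to the horizontal axis through the centroid using Ī + A·d² with d = y − 34.608:
  rectangular body: d = -12.108 mm → contributes +851 451 mm⁴
  semicircular cap: d = 23.124 mm → contributes +844 875 mm⁴
Total I = 1 696 326 mm⁴.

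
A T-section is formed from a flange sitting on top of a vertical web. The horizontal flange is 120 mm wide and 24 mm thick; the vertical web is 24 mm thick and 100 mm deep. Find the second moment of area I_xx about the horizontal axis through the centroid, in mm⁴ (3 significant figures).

Decompose the section into non-overlapping parts with the origin at the bottom-left of its bounding rectangle.
Flange: 120 × 24, A = 2 880 mm², y = 112 mm, Ī = 138 240 mm⁴.
Web: 24 × 100, A = 2 400 mm², y = 50 mm, Ī = 2 000 000 mm⁴.
Centroid: ȳ = ΣA·y / ΣA = 83.818 mm.
Transfer each piece to the horizontal axis through the centroid using Ī + A·d² with d = y − 83.818:
  flange: d = 28.182 mm → contributes +2 425 579 mm⁴
  web: d = -33.818 mm → contributes +4 744 807 mm⁴
Total I = 7 170 385 mm⁴.

I_xx ≈ 7.17 × 10⁶ mm⁴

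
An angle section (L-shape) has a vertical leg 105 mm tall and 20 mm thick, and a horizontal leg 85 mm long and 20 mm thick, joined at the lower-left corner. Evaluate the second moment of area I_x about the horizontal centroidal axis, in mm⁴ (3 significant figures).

I_x ≈ 3.42 × 10⁶ mm⁴

Break the section into simple shapes (no overlaps), measuring from the bottom-left corner of the bounding box.
Vertical leg: 20 × 105, A = 2 100 mm², y = 52.5 mm, Ī = 1 929 375 mm⁴.
Horizontal leg (remainder): 65 × 20, A = 1 300 mm², y = 10 mm, Ī = 43 333 mm⁴.
Centroid: ȳ = ΣA·y / ΣA = 36.25 mm.
Transfer each piece to the horizontal centroidal axis using Ī + A·d² with d = y − 36.25:
  vertical leg: d = 16.25 mm → contributes +2 483 906 mm⁴
  horizontal leg (remainder): d = -26.25 mm → contributes +939 115 mm⁴
Total I = 3 423 021 mm⁴.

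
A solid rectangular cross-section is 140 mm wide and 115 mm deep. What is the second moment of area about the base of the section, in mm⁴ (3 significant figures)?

I_base ≈ 7.10 × 10⁷ mm⁴

The section: 140 × 115, A = 16 100 mm², y = 57.5 mm, Ī = 17 743 542 mm⁴.
Transfer it to a horizontal axis along the bottom face using Ī + A·d² with d = y − 0:
  the section: d = 57.5 mm → contributes +70 974 167 mm⁴
Total I = 70 974 167 mm⁴.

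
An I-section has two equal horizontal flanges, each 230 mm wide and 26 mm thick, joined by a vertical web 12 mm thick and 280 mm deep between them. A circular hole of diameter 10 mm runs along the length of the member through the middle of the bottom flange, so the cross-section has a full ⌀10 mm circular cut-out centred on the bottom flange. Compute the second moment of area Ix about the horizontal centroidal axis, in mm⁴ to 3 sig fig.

Break the section into simple shapes (no overlaps), measuring from the bottom-left corner of the bounding box.
Bottom flange: 230 × 26, A = 5 980 mm², y = 13 mm, Ī = 336 873 mm⁴.
Web: 12 × 280, A = 3 360 mm², y = 166 mm, Ī = 21 952 000 mm⁴.
Top flange: 230 × 26, A = 5 980 mm², y = 319 mm, Ī = 336 873 mm⁴.
Hole (subtracted): ⌀10, A = 78.54 mm², y = 13 mm, Ī = 490.87 mm⁴.
Centroid: ȳ = ΣA·y / ΣA = 166.79 mm.
Transfer each piece to the horizontal centroidal axis using Ī + A·d² with d = y − 166.79:
  bottom flange: d = -153.79 mm → contributes +141 769 115 mm⁴
  web: d = -0.78841 mm → contributes +21 954 089 mm⁴
  top flange: d = 152.21 mm → contributes +138 883 706 mm⁴
  hole: d = -153.79 mm → contributes −1 858 026 mm⁴
Total I = 300 748 883 mm⁴.

Ix ≈ 3.01 × 10⁸ mm⁴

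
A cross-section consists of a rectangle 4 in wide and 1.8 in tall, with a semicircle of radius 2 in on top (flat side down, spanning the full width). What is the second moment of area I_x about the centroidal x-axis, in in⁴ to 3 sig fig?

Break the section into simple shapes (no overlaps), measuring from the bottom-left corner of the bounding box.
Rectangular body: 4 × 1.8, A = 7.2 in², y = 0.9 in, Ī = 1.944 in⁴.
Semicircular cap: semicircle r = 2, A = 6.2832 in², y = 2.6488 in, Ī = 1.7561 in⁴.
Centroid: ȳ = ΣA·y / ΣA = 1.715 in.
Transfer each piece to the centroidal x-axis using Ī + A·d² with d = y − 1.715:
  rectangular body: d = -0.81496 in → contributes +6.7259 in⁴
  semicircular cap: d = 0.93387 in → contributes +7.2358 in⁴
Total I = 13.962 in⁴.

I_x ≈ 14.0 in⁴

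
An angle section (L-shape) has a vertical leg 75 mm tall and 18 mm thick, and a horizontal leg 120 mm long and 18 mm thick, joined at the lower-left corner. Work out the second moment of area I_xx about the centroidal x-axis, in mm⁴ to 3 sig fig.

I_xx ≈ 1.31 × 10⁶ mm⁴

Treat the section as a set of non-overlapping primitives; coordinates are from the bounding-box lower-left.
Vertical leg: 18 × 75, A = 1 350 mm², y = 37.5 mm, Ī = 632 813 mm⁴.
Horizontal leg (remainder): 102 × 18, A = 1 836 mm², y = 9 mm, Ī = 49 572 mm⁴.
Centroid: ȳ = ΣA·y / ΣA = 21.076 mm.
Transfer each piece to the centroidal x-axis using Ī + A·d² with d = y − 21.076:
  vertical leg: d = 16.424 mm → contributes +996 960 mm⁴
  horizontal leg (remainder): d = -12.076 mm → contributes +317 327 mm⁴
Total I = 1 314 287 mm⁴.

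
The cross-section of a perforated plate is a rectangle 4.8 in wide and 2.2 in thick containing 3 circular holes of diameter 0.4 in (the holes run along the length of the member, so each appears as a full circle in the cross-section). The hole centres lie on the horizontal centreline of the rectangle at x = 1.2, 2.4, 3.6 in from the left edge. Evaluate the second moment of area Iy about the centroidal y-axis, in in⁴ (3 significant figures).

Break the section into simple shapes (no overlaps), measuring from the bottom-left corner of the bounding box.
Plate: 4.8 × 2.2, A = 10.56 in², x = 2.4 in, Ī = 20.275 in⁴.
Hole 1 (subtracted): ⌀0.4, A = 0.12566 in², x = 1.2 in, Ī = 0.0012566 in⁴.
Hole 2 (subtracted): ⌀0.4, A = 0.12566 in², x = 2.4 in, Ī = 0.0012566 in⁴.
Hole 3 (subtracted): ⌀0.4, A = 0.12566 in², x = 3.6 in, Ī = 0.0012566 in⁴.
By symmetry the centroid is at mid-width, x̄ = 2.4 in.
Transfer each piece to the centroidal y-axis using Ī + A·d² with d = x − 2.4:
  plate: d = 0 in → contributes +20.275 in⁴
  hole 1: d = -1.2 in → contributes −0.18221 in⁴
  hole 2: d = 0 in → contributes −0.0012566 in⁴
  hole 3: d = 1.2 in → contributes −0.18221 in⁴
Total I = 19.91 in⁴.

Iy ≈ 19.9 in⁴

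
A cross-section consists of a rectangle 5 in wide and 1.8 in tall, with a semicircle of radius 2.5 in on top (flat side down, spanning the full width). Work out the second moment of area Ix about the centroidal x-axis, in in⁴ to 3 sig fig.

Ix ≈ 24.8 in⁴

Break the section into simple shapes (no overlaps), measuring from the bottom-left corner of the bounding box.
Rectangular body: 5 × 1.8, A = 9 in², y = 0.9 in, Ī = 2.43 in⁴.
Semicircular cap: semicircle r = 2.5, A = 9.8175 in², y = 2.861 in, Ī = 4.2874 in⁴.
Centroid: ȳ = ΣA·y / ΣA = 1.9231 in.
Transfer each piece to the centroidal x-axis using Ī + A·d² with d = y − 1.9231:
  rectangular body: d = -1.0231 in → contributes +11.851 in⁴
  semicircular cap: d = 0.93792 in → contributes +12.924 in⁴
Total I = 24.775 in⁴.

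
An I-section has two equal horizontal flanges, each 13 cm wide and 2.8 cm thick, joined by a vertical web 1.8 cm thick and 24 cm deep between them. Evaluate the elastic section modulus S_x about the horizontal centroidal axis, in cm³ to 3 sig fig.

Break the section into simple shapes (no overlaps), measuring from the bottom-left corner of the bounding box.
Bottom flange: 13 × 2.8, A = 36.4 cm², y = 1.4 cm, Ī = 23.781 cm⁴.
Web: 1.8 × 24, A = 43.2 cm², y = 14.8 cm, Ī = 2073.6 cm⁴.
Top flange: 13 × 2.8, A = 36.4 cm², y = 28.2 cm, Ī = 23.781 cm⁴.
By symmetry the centroid is at mid-height, ȳ = 14.8 cm.
Transfer each piece to the horizontal centroidal axis using Ī + A·d² with d = y − 14.8:
  bottom flange: d = -13.4 cm → contributes +6559.8 cm⁴
  web: d = 0 cm → contributes +2073.6 cm⁴
  top flange: d = 13.4 cm → contributes +6559.8 cm⁴
Total I = 15 193 cm⁴.
Extreme fibre distance c = 14.8 cm; S = I/c = 1026.6 cm³.

S_x ≈ 1030 cm³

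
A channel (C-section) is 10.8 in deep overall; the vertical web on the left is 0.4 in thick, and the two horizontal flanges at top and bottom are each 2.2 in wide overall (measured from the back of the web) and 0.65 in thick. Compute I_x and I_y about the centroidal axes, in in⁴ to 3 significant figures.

I_x ≈ 102 in⁴, I_y ≈ 2.53 in⁴

Split into non-overlapping primitives; take the origin at the lower-left of the bounding box.
Web: 0.4 × 10.8, A = 4.32 in², y = 5.4 in, Ī = 41.99 in⁴.
Top flange (beyond web): 1.8 × 0.65, A = 1.17 in², y = 10.475 in, Ī = 0.041194 in⁴.
Bottom flange (beyond web): 1.8 × 0.65, A = 1.17 in², y = 0.325 in, Ī = 0.041194 in⁴.
By symmetry the centroid is at mid-height, ȳ = 5.4 in.
Transfer each piece to the centroidal x-axis using Ī + A·d² with d = y − 5.4:
  web: d = 0 in → contributes +41.99 in⁴
  top flange (beyond web): d = 5.075 in → contributes +30.175 in⁴
  bottom flange (beyond web): d = -5.075 in → contributes +30.175 in⁴
Total I = 102.34 in⁴.
For the y-axis: x̄ = 0.58649 in.
Repeating about the centroidal y-axis gives I_y = 2.526 in⁴.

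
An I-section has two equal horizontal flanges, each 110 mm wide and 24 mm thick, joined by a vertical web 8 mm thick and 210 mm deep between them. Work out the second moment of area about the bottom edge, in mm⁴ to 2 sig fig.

Treat the section as a set of non-overlapping primitives; coordinates are from the bounding-box lower-left.
Bottom flange: 110 × 24, A = 2 640 mm², y = 12 mm, Ī = 126 720 mm⁴.
Web: 8 × 210, A = 1 680 mm², y = 129 mm, Ī = 6 174 000 mm⁴.
Top flange: 110 × 24, A = 2 640 mm², y = 246 mm, Ī = 126 720 mm⁴.
Transfer each piece to the bottom edge using Ī + A·d² with d = y − 0:
  bottom flange: d = 12 mm → contributes +506 880 mm⁴
  web: d = 129 mm → contributes +34 130 880 mm⁴
  top flange: d = 246 mm → contributes +159 888 960 mm⁴
Total I = 194 526 720 mm⁴.

I_base ≈ 1.9 × 10⁸ mm⁴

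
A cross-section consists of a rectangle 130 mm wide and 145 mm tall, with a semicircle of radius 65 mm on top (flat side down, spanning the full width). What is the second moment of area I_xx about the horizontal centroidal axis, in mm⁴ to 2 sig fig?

Split into non-overlapping primitives; take the origin at the lower-left of the bounding box.
Rectangular body: 130 × 145, A = 18 850 mm², y = 72.5 mm, Ī = 33 026 771 mm⁴.
Semicircular cap: semicircle r = 65, A = 6 637 mm², y = 172.6 mm, Ī = 1 959 230 mm⁴.
Centroid: ȳ = ΣA·y / ΣA = 98.56 mm.
Transfer each piece to the horizontal centroidal axis using Ī + A·d² with d = y − 98.56:
  rectangular body: d = -26.06 mm → contributes +45 830 437 mm⁴
  semicircular cap: d = 74.02 mm → contributes +38 325 529 mm⁴
Total I = 84 155 966 mm⁴.

I_xx ≈ 8.4 × 10⁷ mm⁴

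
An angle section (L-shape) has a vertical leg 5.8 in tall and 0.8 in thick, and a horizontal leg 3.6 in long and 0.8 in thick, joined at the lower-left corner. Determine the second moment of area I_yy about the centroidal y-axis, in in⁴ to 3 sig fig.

Break the section into simple shapes (no overlaps), measuring from the bottom-left corner of the bounding box.
Vertical leg: 0.8 × 5.8, A = 4.64 in², x = 0.4 in, Ī = 0.24747 in⁴.
Horizontal leg (remainder): 2.8 × 0.8, A = 2.24 in², x = 2.2 in, Ī = 1.4635 in⁴.
Centroid: x̄ = ΣA·x / ΣA = 0.98605 in.
Transfer each piece to the centroidal y-axis using Ī + A·d² with d = x − 0.98605:
  vertical leg: d = -0.58605 in → contributes +1.8411 in⁴
  horizontal leg (remainder): d = 1.214 in → contributes +4.7645 in⁴
Total I = 6.6056 in⁴.

I_yy ≈ 6.61 in⁴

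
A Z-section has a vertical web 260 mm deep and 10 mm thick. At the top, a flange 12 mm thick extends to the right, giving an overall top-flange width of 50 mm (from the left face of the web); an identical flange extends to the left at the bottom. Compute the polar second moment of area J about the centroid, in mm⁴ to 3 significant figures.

J ≈ 3.02 × 10⁷ mm⁴

Break the section into simple shapes (no overlaps), measuring from the bottom-left corner of the bounding box.
Web: 10 × 260, A = 2 600 mm², y = 130 mm, Ī = 14 646 667 mm⁴.
Top flange (beyond web): 40 × 12, A = 480 mm², y = 254 mm, Ī = 5 760 mm⁴.
Bottom flange (beyond web): 40 × 12, A = 480 mm², y = 6 mm, Ī = 5 760 mm⁴.
Centroid: ȳ = ΣA·y / ΣA = 130 mm.
Transfer each piece to the centroidal x-axis using Ī + A·d² with d = y − 130:
  web: d = 0 mm → contributes +14 646 667 mm⁴
  top flange (beyond web): d = 124 mm → contributes +7 386 240 mm⁴
  bottom flange (beyond web): d = -124 mm → contributes +7 386 240 mm⁴
Total I = 29 419 147 mm⁴.
For the y-axis: x̄ = 45 mm.
Repeating about the centroidal y-axis gives I_y = 749 667 mm⁴.
Polar second moment: J = I_x + I_y = 30 168 813 mm⁴.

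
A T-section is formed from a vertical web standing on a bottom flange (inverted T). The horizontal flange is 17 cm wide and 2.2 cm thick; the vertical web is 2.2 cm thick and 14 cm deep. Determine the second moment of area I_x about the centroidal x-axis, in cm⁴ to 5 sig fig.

Decompose the section into non-overlapping parts with the origin at the bottom-left of its bounding rectangle.
Flange: 17 × 2.2, A = 37.4 cm², y = 1.1 cm, Ī = 15.08467 cm⁴.
Web: 2.2 × 14, A = 30.8 cm², y = 9.2 cm, Ī = 503.0667 cm⁴.
Centroid: ȳ = ΣA·y / ΣA = 4.758065 cm.
Transfer each piece to the centroidal x-axis using Ī + A·d² with d = y − 4.758065:
  flange: d = -3.658065 cm → contributes +515.5504 cm⁴
  web: d = 4.441935 cm → contributes +1110.775 cm⁴
Total I = 1626.325 cm⁴.

I_x ≈ 1626.3 cm⁴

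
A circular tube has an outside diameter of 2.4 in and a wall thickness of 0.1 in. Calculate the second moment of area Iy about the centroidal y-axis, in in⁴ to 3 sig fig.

Split into non-overlapping primitives; take the origin at the lower-left of the bounding box.
Outer circle: ⌀2.4, A = 4.5239 in², x = 1.2 in, Ī = 1.6286 in⁴.
Bore (subtracted): ⌀2.2, A = 3.8013 in², x = 1.2 in, Ī = 1.1499 in⁴.
By symmetry the centroid is at mid-width, x̄ = 1.2 in.
All pieces are centred on the centroidal y-axis, so I = ΣĪ (holes subtracted) = 0.4787 in⁴.

Iy ≈ 0.479 in⁴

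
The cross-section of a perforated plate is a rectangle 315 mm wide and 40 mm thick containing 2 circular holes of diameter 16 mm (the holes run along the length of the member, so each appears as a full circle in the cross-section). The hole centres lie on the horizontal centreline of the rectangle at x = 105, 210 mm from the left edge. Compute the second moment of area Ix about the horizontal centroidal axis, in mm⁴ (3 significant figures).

Ix ≈ 1.67 × 10⁶ mm⁴

Decompose the section into non-overlapping parts with the origin at the bottom-left of its bounding rectangle.
Plate: 315 × 40, A = 12 600 mm², y = 20 mm, Ī = 1 680 000 mm⁴.
Hole 1 (subtracted): ⌀16, A = 201.06 mm², y = 20 mm, Ī = 3 217 mm⁴.
Hole 2 (subtracted): ⌀16, A = 201.06 mm², y = 20 mm, Ī = 3 217 mm⁴.
By symmetry the centroid is at mid-height, ȳ = 20 mm.
All pieces are centred on the horizontal centroidal axis, so I = ΣĪ (holes subtracted) = 1 673 566 mm⁴.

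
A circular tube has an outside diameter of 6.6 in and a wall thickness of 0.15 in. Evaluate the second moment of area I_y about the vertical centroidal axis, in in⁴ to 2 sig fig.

Split into non-overlapping primitives; take the origin at the lower-left of the bounding box.
Outer circle: ⌀6.6, A = 34.21 in², x = 3.3 in, Ī = 93.14 in⁴.
Bore (subtracted): ⌀6.3, A = 31.17 in², x = 3.3 in, Ī = 77.33 in⁴.
By symmetry the centroid is at mid-width, x̄ = 3.3 in.
All pieces are centred on the vertical centroidal axis, so I = ΣĪ (holes subtracted) = 15.81 in⁴.

I_y ≈ 16 in⁴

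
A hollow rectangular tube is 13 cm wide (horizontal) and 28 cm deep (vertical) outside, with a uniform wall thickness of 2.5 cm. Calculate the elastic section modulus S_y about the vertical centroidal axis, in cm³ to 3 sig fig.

Split into non-overlapping primitives; take the origin at the lower-left of the bounding box.
Outer rectangle: 13 × 28, A = 364 cm², x = 6.5 cm, Ī = 5126.3 cm⁴.
Inner void (subtracted): 8 × 23, A = 184 cm², x = 6.5 cm, Ī = 981.33 cm⁴.
By symmetry the centroid is at mid-width, x̄ = 6.5 cm.
All pieces are centred on the vertical centroidal axis, so I = ΣĪ (holes subtracted) = 4 145 cm⁴.
Extreme fibre distance c = 6.5 cm; S = I/c = 637.69 cm³.

S_y ≈ 638 cm³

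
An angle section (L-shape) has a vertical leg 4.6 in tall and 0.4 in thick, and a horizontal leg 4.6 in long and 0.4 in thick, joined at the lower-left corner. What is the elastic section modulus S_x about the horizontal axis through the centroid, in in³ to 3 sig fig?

Treat the section as a set of non-overlapping primitives; coordinates are from the bounding-box lower-left.
Vertical leg: 0.4 × 4.6, A = 1.84 in², y = 2.3 in, Ī = 3.2445 in⁴.
Horizontal leg (remainder): 4.2 × 0.4, A = 1.68 in², y = 0.2 in, Ī = 0.0224 in⁴.
Centroid: ȳ = ΣA·y / ΣA = 1.2977 in.
Transfer each piece to the horizontal axis through the centroid using Ī + A·d² with d = y − 1.2977:
  vertical leg: d = 1.0023 in → contributes +5.0929 in⁴
  horizontal leg (remainder): d = -1.0977 in → contributes +2.0468 in⁴
Total I = 7.1397 in⁴.
Extreme fibre distance c = 3.3023 in; S = I/c = 2.1621 in³.

S_x ≈ 2.16 in³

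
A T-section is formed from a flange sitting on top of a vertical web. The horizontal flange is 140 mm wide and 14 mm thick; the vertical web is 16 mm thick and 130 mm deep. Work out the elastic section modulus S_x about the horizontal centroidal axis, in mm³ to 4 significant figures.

Decompose the section into non-overlapping parts with the origin at the bottom-left of its bounding rectangle.
Flange: 140 × 14, A = 1 960 mm², y = 137 mm, Ī = 32013.3 mm⁴.
Web: 16 × 130, A = 2 080 mm², y = 65 mm, Ī = 2 929 333 mm⁴.
Centroid: ȳ = ΣA·y / ΣA = 99.9307 mm.
Transfer each piece to the horizontal centroidal axis using Ī + A·d² with d = y − 99.9307:
  flange: d = 37.0693 mm → contributes +2 725 315 mm⁴
  web: d = -34.9307 mm → contributes +5 467 252 mm⁴
Total I = 8 192 567 mm⁴.
Extreme fibre distance c = 99.9307 mm; S = I/c = 81982.5 mm³.

S_x ≈ 8.198 × 10⁴ mm³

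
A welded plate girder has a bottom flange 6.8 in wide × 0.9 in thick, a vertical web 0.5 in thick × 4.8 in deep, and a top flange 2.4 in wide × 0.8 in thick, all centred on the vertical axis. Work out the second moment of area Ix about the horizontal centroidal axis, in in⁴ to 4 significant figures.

Ix ≈ 55.94 in⁴

Break the section into simple shapes (no overlaps), measuring from the bottom-left corner of the bounding box.
Bottom plate: 6.8 × 0.9, A = 6.12 in², y = 0.45 in, Ī = 0.4131 in⁴.
Web plate: 0.5 × 4.8, A = 2.4 in², y = 3.3 in, Ī = 4.608 in⁴.
Top plate: 2.4 × 0.8, A = 1.92 in², y = 6.1 in, Ī = 0.1024 in⁴.
Centroid: ȳ = ΣA·y / ΣA = 2.14425 in.
Transfer each piece to the horizontal centroidal axis using Ī + A·d² with d = y − 2.14425:
  bottom plate: d = -1.69425 in → contributes +17.9805 in⁴
  web plate: d = 1.15575 in → contributes +7.8138 in⁴
  top plate: d = 3.95575 in → contributes +30.1464 in⁴
Total I = 55.9408 in⁴.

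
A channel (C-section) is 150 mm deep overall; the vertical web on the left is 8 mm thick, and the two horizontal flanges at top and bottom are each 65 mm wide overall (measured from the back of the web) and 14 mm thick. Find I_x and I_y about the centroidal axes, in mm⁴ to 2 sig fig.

Treat the section as a set of non-overlapping primitives; coordinates are from the bounding-box lower-left.
Web: 8 × 150, A = 1 200 mm², y = 75 mm, Ī = 2 250 000 mm⁴.
Top flange (beyond web): 57 × 14, A = 798 mm², y = 143 mm, Ī = 13 034 mm⁴.
Bottom flange (beyond web): 57 × 14, A = 798 mm², y = 7 mm, Ī = 13 034 mm⁴.
By symmetry the centroid is at mid-height, ȳ = 75 mm.
Transfer each piece to the centroidal x-axis using Ī + A·d² with d = y − 75:
  web: d = 0 mm → contributes +2 250 000 mm⁴
  top flange (beyond web): d = 68 mm → contributes +3 702 986 mm⁴
  bottom flange (beyond web): d = -68 mm → contributes +3 702 986 mm⁴
Total I = 9 655 972 mm⁴.
For the y-axis: x̄ = 22.55 mm.
Repeating about the centroidal y-axis gives I_y = 1 162 026 mm⁴.

I_x ≈ 9.7 × 10⁶ mm⁴, I_y ≈ 1.2 × 10⁶ mm⁴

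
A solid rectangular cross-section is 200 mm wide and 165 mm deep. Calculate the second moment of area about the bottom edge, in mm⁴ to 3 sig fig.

The section: 200 × 165, A = 33 000 mm², y = 82.5 mm, Ī = 74 868 750 mm⁴.
Transfer it to the bottom edge using Ī + A·d² with d = y − 0:
  the section: d = 82.5 mm → contributes +299 475 000 mm⁴
Total I = 299 475 000 mm⁴.

I_base ≈ 2.99 × 10⁸ mm⁴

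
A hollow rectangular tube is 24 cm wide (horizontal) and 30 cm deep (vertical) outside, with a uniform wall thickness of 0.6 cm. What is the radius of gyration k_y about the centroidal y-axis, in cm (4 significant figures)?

k_y ≈ 9.824 cm

Treat the section as a set of non-overlapping primitives; coordinates are from the bounding-box lower-left.
Outer rectangle: 24 × 30, A = 720 cm², x = 12 cm, Ī = 34 560 cm⁴.
Inner void (subtracted): 22.8 × 28.8, A = 656.64 cm², x = 12 cm, Ī = 28445.6 cm⁴.
By symmetry the centroid is at mid-width, x̄ = 12 cm.
All pieces are centred on the centroidal y-axis, so I = ΣĪ (holes subtracted) = 6114.36 cm⁴.
Radius of gyration: k = √(I/A) = √(6114.36 / 63.36) = 9.82353 cm.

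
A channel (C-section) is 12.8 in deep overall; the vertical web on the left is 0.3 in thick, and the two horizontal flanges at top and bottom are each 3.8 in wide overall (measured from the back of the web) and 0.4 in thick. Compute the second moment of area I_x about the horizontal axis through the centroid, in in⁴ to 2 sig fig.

Split into non-overlapping primitives; take the origin at the lower-left of the bounding box.
Web: 0.3 × 12.8, A = 3.84 in², y = 6.4 in, Ī = 52.43 in⁴.
Top flange (beyond web): 3.5 × 0.4, A = 1.4 in², y = 12.6 in, Ī = 0.01867 in⁴.
Bottom flange (beyond web): 3.5 × 0.4, A = 1.4 in², y = 0.2 in, Ī = 0.01867 in⁴.
By symmetry the centroid is at mid-height, ȳ = 6.4 in.
Transfer each piece to the horizontal axis through the centroid using Ī + A·d² with d = y − 6.4:
  web: d = 0 in → contributes +52.43 in⁴
  top flange (beyond web): d = 6.2 in → contributes +53.83 in⁴
  bottom flange (beyond web): d = -6.2 in → contributes +53.83 in⁴
Total I = 160.1 in⁴.

I_x ≈ 160 in⁴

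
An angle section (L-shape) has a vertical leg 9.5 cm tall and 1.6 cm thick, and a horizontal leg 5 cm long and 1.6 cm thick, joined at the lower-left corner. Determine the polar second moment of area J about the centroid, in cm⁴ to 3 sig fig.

Treat the section as a set of non-overlapping primitives; coordinates are from the bounding-box lower-left.
Vertical leg: 1.6 × 9.5, A = 15.2 cm², y = 4.75 cm, Ī = 114.32 cm⁴.
Horizontal leg (remainder): 3.4 × 1.6, A = 5.44 cm², y = 0.8 cm, Ī = 1.1605 cm⁴.
Centroid: ȳ = ΣA·y / ΣA = 3.7089 cm.
Transfer each piece to the centroidal x-axis using Ī + A·d² with d = y − 3.7089:
  vertical leg: d = 1.0411 cm → contributes +130.79 cm⁴
  horizontal leg (remainder): d = -2.9089 cm → contributes +47.193 cm⁴
Total I = 177.98 cm⁴.
For the y-axis: x̄ = 1.4589 cm.
Repeating about the centroidal y-axis gives I_y = 33.522 cm⁴.
Polar second moment: J = I_x + I_y = 211.51 cm⁴.

J ≈ 212 cm⁴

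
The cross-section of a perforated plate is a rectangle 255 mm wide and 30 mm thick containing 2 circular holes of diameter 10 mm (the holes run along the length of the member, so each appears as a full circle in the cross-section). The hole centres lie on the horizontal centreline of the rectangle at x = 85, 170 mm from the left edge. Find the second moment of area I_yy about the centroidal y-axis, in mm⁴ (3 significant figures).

Treat the section as a set of non-overlapping primitives; coordinates are from the bounding-box lower-left.
Plate: 255 × 30, A = 7 650 mm², x = 127.5 mm, Ī = 41 453 438 mm⁴.
Hole 1 (subtracted): ⌀10, A = 78.54 mm², x = 85 mm, Ī = 490.87 mm⁴.
Hole 2 (subtracted): ⌀10, A = 78.54 mm², x = 170 mm, Ī = 490.87 mm⁴.
By symmetry the centroid is at mid-width, x̄ = 127.5 mm.
Transfer each piece to the centroidal y-axis using Ī + A·d² with d = x − 127.5:
  plate: d = 0 mm → contributes +41 453 438 mm⁴
  hole 1: d = -42.5 mm → contributes −142 353 mm⁴
  hole 2: d = 42.5 mm → contributes −142 353 mm⁴
Total I = 41 168 731 mm⁴.

I_yy ≈ 4.12 × 10⁷ mm⁴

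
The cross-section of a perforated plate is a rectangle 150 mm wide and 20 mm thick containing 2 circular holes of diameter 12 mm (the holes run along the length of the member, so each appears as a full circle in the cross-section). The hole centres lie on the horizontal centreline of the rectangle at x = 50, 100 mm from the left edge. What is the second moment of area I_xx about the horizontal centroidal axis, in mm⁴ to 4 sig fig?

Break the section into simple shapes (no overlaps), measuring from the bottom-left corner of the bounding box.
Plate: 150 × 20, A = 3 000 mm², y = 10 mm, Ī = 100 000 mm⁴.
Hole 1 (subtracted): ⌀12, A = 113.097 mm², y = 10 mm, Ī = 1017.88 mm⁴.
Hole 2 (subtracted): ⌀12, A = 113.097 mm², y = 10 mm, Ī = 1017.88 mm⁴.
By symmetry the centroid is at mid-height, ȳ = 10 mm.
All pieces are centred on the horizontal centroidal axis, so I = ΣĪ (holes subtracted) = 97964.2 mm⁴.

I_xx ≈ 9.796 × 10⁴ mm⁴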